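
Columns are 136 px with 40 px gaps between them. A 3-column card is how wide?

Span of 3: 3·136 + 2·40 = 408 + 80 = 488 px.

488 px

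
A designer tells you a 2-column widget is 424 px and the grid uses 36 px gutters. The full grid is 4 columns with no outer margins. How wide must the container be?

2 columns + 1 gutter: 2c + 1·36 = 424.
2c = 424 − 36 = 388, so c = 194 px.
Total width: 4·194 + 3·36 = 884 px.

884 px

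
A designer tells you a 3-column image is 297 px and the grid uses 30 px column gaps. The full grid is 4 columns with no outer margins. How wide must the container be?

3c + 2·30 = 297 → 3c = 237 → c = 79 px.
Container = 4·79 + 3·30 = 316 + 90 = 406 px.

406 px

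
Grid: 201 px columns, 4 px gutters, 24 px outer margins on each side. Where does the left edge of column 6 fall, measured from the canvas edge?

Before column 6: the margin + 5 columns + 5 gutters.
Offset = 24 + 5·(201 + 4) = 24 + 1025 = 1049 px.

1049 px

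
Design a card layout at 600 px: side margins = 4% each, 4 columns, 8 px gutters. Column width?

132 px

Margins: 4% × 600 = 24 px each, so content = 600 − 48 = 552 px.
552 − 3·8 = 528; ÷4 gives c = 132 px.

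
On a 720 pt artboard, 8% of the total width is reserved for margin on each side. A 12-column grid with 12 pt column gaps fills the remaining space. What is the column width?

39.4 pt

720 × (1 − 2·8%) = 720 × 84% = 604.8 pt for the columns.
12 columns + 11 column gaps: 12c + 11·12 = 604.8.
12c = 604.8 − 132 = 472.8, so c = 39.4 pt.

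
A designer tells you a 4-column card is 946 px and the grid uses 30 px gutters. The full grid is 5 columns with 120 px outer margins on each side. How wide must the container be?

1430 px

4 columns + 3 gutters: 4c + 3·30 = 946.
4c = 946 − 90 = 856, so c = 214 px.
Container = 2·120 + 5·214 + 4·30 = 240 + 1070 + 120 = 1430 px.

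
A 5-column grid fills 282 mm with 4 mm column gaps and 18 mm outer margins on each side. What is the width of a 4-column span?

Take off 36 mm of margins, leaving 246 mm.
5 columns + 4 column gaps: 5c + 4·4 = 246.
5c = 246 − 16 = 230, so c = 46 mm.
4-column span = 4·46 + 3·4 = 196 mm.

196 mm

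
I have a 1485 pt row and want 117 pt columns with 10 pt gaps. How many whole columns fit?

Each extra column adds 117 + 10 = 127 pt.
(1485 + 10) / 127 = 11.77, so 11 columns fit.

11 columns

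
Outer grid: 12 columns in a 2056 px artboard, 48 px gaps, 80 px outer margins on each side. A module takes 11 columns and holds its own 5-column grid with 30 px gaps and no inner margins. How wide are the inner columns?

322.8 px

Take off 160 px of margins, leaving 1896 px.
12 columns + 11 gaps: 12c + 11·48 = 1896.
12c = 1896 − 528 = 1368, so c = 114 px.
11-column span = 11·114 + 10·48 = 1734 px.
5 columns + 4 gaps: 5d + 4·30 = 1734.
5d = 1734 − 120 = 1614, so d = 322.8 px.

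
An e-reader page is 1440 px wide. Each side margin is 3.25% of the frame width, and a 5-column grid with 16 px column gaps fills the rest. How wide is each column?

256.48 px

Each margin = 3.25% of 1440 = 46.8 px; content = 1440 − 2·46.8 = 1346.4 px.
Subtracting 4 column gaps of 16 leaves 1282.4 for 5 columns, so c = 256.48 px.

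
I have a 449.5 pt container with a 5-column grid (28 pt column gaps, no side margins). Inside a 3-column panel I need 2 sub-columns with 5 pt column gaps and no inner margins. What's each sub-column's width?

126.75 pt

5c + 4·28 = 449.5 → 5c = 337.5 → c = 67.5 pt.
3-column span = 3·67.5 + 2·28 = 258.5 pt.
2 columns + 1 column gap: 2d + 1·5 = 258.5.
2d = 258.5 − 5 = 253.5, so d = 126.75 pt.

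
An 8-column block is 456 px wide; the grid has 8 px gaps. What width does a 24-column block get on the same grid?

1384 px

8 columns + 7 gaps: 8c + 7·8 = 456.
8c = 456 − 56 = 400, so c = 50 px.
24-column span = 24·50 + 23·8 = 1384 px.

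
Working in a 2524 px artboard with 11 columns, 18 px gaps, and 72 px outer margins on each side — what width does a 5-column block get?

1072 px

Content width = 2524 − 2·72 = 2380 px.
2380 − 10·18 = 2200; ÷11 gives c = 200 px.
5 columns plus 4 gaps: 1000 + 72 = 1072 px.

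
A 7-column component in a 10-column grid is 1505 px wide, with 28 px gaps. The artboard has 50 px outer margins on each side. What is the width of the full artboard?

2262 px

7c + 6·28 = 1505 → 7c = 1337 → c = 191 px.
Artboard = 2·50 + 10·191 + 9·28 = 100 + 1910 + 252 = 2262 px.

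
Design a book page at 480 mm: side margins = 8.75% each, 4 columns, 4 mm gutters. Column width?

96 mm

Each margin = 8.75% of 480 = 42 mm; content = 480 − 2·42 = 396 mm.
4 columns + 3 gutters: 4c + 3·4 = 396.
4c = 396 − 12 = 384, so c = 96 mm.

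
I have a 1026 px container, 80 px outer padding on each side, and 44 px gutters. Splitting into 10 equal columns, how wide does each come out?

47 px

Subtract both margins: 1026 − 2·80 = 866 px.
10c + 9·44 = 866 → 10c = 470 → c = 47 px.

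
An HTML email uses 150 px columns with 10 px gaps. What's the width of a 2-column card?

310 px

2-column span = 2·150 + 1·10 = 310 px.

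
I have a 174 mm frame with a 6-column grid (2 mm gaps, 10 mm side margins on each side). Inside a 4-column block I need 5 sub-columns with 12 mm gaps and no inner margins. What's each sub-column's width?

Take off 20 mm of margins, leaving 154 mm.
Subtracting 5 gaps of 2 leaves 144 for 6 columns, so c = 24 mm.
Span of 4: 4·24 + 3·2 = 96 + 6 = 102 mm.
Subtracting 4 gaps of 12 leaves 54 for 5 columns, so d = 10.8 mm.

10.8 mm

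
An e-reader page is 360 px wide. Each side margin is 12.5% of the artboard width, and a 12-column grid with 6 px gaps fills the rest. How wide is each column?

360 × (1 − 2·12.5%) = 360 × 75% = 270 px for the columns.
270 − 11·6 = 204; ÷12 gives c = 17 px.

17 px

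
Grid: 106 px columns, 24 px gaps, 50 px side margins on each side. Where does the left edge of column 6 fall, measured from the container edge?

700 px

Column 6 starts at margin + 5·(column + gutter) = 50 + 5·130 = 700 px.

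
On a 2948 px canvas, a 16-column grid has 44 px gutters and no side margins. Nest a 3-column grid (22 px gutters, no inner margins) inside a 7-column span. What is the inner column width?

407 px

16 columns + 15 gutters: 16c + 15·44 = 2948.
16c = 2948 − 660 = 2288, so c = 143 px.
7 columns plus 6 gutters: 1001 + 264 = 1265 px.
3d + 2·22 = 1265 → 3d = 1221 → d = 407 px.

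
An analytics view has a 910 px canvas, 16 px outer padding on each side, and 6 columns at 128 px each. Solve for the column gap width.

Content width = 910 − 2·16 = 878 px.
Columns use 768 px, leaving 110 px across 5 column gaps = 22 px each.

22 px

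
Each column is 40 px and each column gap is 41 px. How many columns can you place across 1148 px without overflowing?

Each extra column adds 40 + 41 = 81 px.
(1148 + 41) / 81 = 14.68, so 14 columns fit.

14 columns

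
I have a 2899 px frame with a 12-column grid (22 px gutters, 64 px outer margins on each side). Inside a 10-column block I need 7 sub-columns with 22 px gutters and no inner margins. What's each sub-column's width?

Inside the margins: 2899 − 128 = 2771 px.
Subtracting 11 gutters of 22 leaves 2529 for 12 columns, so c = 210.75 px.
10-column span = 10·210.75 + 9·22 = 2305.5 px.
Subtracting 6 gutters of 22 leaves 2173.5 for 7 columns, so d = 310.5 px.

310.5 px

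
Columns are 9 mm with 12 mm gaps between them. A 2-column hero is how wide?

2 columns plus 1 gap: 18 + 12 = 30 mm.

30 mm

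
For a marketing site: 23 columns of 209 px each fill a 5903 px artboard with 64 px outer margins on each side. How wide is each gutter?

44 px

Content width = 5903 − 2·64 = 5775 px.
23·209 + 22g = 5775 → 22g = 968 → g = 44 px.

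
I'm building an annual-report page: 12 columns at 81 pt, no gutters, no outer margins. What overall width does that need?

972 pt

Summing: 972 = 972 pt.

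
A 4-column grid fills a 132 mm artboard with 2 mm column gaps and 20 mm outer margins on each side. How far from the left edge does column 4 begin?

90.5 mm

Subtract both margins: 132 − 2·20 = 92 mm.
4 columns + 3 column gaps: 4c + 3·2 = 92.
4c = 92 − 6 = 86, so c = 21.5 mm.
Column 4 starts at margin + 3·(column + gutter) = 20 + 3·23.5 = 90.5 mm.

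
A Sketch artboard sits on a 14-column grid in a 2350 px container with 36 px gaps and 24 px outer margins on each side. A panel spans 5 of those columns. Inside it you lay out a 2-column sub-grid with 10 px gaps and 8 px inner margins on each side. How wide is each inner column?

386.5 px

Subtract both margins: 2350 − 2·24 = 2302 px.
2302 − 13·36 = 1834; ÷14 gives c = 131 px.
5 columns plus 4 gaps: 655 + 144 = 799 px.
Inner content = 799 − 2·8 = 783 px.
2 columns + 1 gap: 2d + 1·10 = 783.
2d = 783 − 10 = 773, so d = 386.5 px.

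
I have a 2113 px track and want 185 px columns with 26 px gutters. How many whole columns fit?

Each extra column adds 185 + 26 = 211 px.
(2113 + 26) / 211 = 10.14, so 10 columns fit.

10 columns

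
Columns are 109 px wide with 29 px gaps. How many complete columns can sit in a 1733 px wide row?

12 columns

Each extra column adds 109 + 29 = 138 px.
(1733 + 29) / 138 = 12.77, so 12 columns fit.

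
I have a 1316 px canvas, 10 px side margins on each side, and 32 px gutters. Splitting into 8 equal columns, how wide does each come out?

134 px

Subtract both margins: 1316 − 2·10 = 1296 px.
8 columns + 7 gutters: 8c + 7·32 = 1296.
8c = 1296 − 224 = 1072, so c = 134 px.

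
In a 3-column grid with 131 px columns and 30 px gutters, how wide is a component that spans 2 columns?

2-column span = 2·131 + 1·30 = 292 px.

292 px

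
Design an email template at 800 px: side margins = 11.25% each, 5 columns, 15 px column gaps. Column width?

Margins: 11.25% × 800 = 90 px each, so content = 800 − 180 = 620 px.
5 columns + 4 column gaps: 5c + 4·15 = 620.
5c = 620 − 60 = 560, so c = 112 px.

112 px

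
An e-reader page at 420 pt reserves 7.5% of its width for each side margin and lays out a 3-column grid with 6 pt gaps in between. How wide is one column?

Each margin = 7.5% of 420 = 31.5 pt; content = 420 − 2·31.5 = 357 pt.
357 − 2·6 = 345; ÷3 gives c = 115 pt.

115 pt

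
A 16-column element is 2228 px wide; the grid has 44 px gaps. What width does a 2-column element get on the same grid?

240 px

16 columns + 15 gaps: 16c + 15·44 = 2228.
16c = 2228 − 660 = 1568, so c = 98 px.
2 columns plus 1 gap: 196 + 44 = 240 px.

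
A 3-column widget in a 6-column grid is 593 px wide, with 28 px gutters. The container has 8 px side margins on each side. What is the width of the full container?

1230 px

3 columns + 2 gutters: 3c + 2·28 = 593.
3c = 593 − 56 = 537, so c = 179 px.
Adding margins, columns and gutters: 16 + 1074 + 140 = 1230 px.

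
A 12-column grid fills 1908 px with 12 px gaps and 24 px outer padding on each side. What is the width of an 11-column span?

1704 px

Inside the margins: 1908 − 48 = 1860 px.
1860 − 11·12 = 1728; ÷12 gives c = 144 px.
11-column span = 11·144 + 10·12 = 1704 px.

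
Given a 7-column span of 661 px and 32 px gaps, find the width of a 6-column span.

562 px

7 columns + 6 gaps: 7c + 6·32 = 661.
7c = 661 − 192 = 469, so c = 67 px.
6 columns plus 5 gaps: 402 + 160 = 562 px.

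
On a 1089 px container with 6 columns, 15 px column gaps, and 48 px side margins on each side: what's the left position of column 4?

Subtract both margins: 1089 − 2·48 = 993 px.
Subtracting 5 column gaps of 15 leaves 918 for 6 columns, so c = 153 px.
Column 4 starts at margin + 3·(column + gutter) = 48 + 3·168 = 552 px.

552 px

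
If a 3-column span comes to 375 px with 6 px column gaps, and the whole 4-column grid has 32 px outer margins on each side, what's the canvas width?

Subtracting 2 column gaps of 6 leaves 363 for 3 columns, so c = 121 px.
Canvas = 2·32 + 4·121 + 3·6 = 64 + 484 + 18 = 566 px.

566 px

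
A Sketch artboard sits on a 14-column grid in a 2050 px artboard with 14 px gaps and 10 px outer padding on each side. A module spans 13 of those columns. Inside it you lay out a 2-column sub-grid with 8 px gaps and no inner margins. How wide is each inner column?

Outer content = 2050 − 2·10 = 2030 px.
Subtracting 13 gaps of 14 leaves 1848 for 14 columns, so c = 132 px.
13 columns plus 12 gaps: 1716 + 168 = 1884 px.
1884 − 1·8 = 1876; ÷2 gives d = 938 px.

938 px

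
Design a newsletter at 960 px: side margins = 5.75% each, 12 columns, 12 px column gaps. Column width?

59.8 px

960 × (1 − 2·5.75%) = 960 × 88.5% = 849.6 px for the columns.
12c + 11·12 = 849.6 → 12c = 717.6 → c = 59.8 px.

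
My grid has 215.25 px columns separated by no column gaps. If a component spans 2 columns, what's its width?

2-column span = 2·215.25 = 430.5 px.

430.5 px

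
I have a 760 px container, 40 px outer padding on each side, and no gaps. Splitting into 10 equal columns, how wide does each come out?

Subtract both margins: 760 − 2·40 = 680 px.
680 / 10 = 68 px per column.

68 px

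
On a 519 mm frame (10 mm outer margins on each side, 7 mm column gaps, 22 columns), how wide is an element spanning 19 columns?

Inside the margins: 519 − 20 = 499 mm.
Subtracting 21 column gaps of 7 leaves 352 for 22 columns, so c = 16 mm.
19-column span = 19·16 + 18·7 = 430 mm.

430 mm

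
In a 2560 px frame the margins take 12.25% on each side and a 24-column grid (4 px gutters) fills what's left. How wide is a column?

Margins: 12.25% × 2560 = 313.6 px each, so content = 2560 − 627.2 = 1932.8 px.
Subtracting 23 gutters of 4 leaves 1840.8 for 24 columns, so c = 76.7 px.

76.7 px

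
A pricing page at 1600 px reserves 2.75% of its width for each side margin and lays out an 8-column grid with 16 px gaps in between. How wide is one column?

175 px

Each margin = 2.75% of 1600 = 44 px; content = 1600 − 2·44 = 1512 px.
8c + 7·16 = 1512 → 8c = 1400 → c = 175 px.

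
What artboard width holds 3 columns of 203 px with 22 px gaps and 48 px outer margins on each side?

Artboard = 2·48 + 3·203 + 2·22 = 96 + 609 + 44 = 749 px.

749 px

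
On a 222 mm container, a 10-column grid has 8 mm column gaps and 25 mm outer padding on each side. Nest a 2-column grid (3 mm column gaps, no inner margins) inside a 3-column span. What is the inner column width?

21.5 mm

Inside the margins: 222 − 50 = 172 mm.
10c + 9·8 = 172 → 10c = 100 → c = 10 mm.
3 columns plus 2 column gaps: 30 + 16 = 46 mm.
2d + 1·3 = 46 → 2d = 43 → d = 21.5 mm.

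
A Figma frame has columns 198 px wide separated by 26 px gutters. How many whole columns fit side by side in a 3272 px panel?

k columns need k·198 + (k−1)·26 = k·224 − 26.
k·224 − 26 ≤ 3272 → k ≤ 3298 / 224 ≈ 14.72, so k = 14.

14 columns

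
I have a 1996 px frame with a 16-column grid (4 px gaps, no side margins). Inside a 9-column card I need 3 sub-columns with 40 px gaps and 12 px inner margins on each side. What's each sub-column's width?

339 px

16 columns + 15 gaps: 16c + 15·4 = 1996.
16c = 1996 − 60 = 1936, so c = 121 px.
Span of 9: 9·121 + 8·4 = 1089 + 32 = 1121 px.
Inner content = 1121 − 2·12 = 1097 px.
3 columns + 2 gaps: 3d + 2·40 = 1097.
3d = 1097 − 80 = 1017, so d = 339 px.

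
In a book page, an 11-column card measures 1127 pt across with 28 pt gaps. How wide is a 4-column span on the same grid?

392 pt

11c + 10·28 = 1127 → 11c = 847 → c = 77 pt.
Span of 4: 4·77 + 3·28 = 308 + 84 = 392 pt.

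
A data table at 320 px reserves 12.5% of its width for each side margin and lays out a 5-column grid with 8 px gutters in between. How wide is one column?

Margins: 12.5% × 320 = 40 px each, so content = 320 − 80 = 240 px.
240 − 4·8 = 208; ÷5 gives c = 41.6 px.

41.6 px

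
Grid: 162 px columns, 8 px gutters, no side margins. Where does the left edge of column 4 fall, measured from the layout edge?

510 px

Each column+gutter stride is 170 px; with no margin, 3 of them is 510 px.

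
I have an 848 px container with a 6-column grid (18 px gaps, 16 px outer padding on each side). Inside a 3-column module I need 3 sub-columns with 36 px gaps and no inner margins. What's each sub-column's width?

Subtract both margins: 848 − 2·16 = 816 px.
Subtracting 5 gaps of 18 leaves 726 for 6 columns, so c = 121 px.
3 columns plus 2 gaps: 363 + 36 = 399 px.
Subtracting 2 gaps of 36 leaves 327 for 3 columns, so d = 109 px.

109 px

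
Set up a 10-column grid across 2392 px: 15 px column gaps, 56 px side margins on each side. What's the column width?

214.5 px

Content width = 2392 − 2·56 = 2280 px.
10c + 9·15 = 2280 → 10c = 2145 → c = 214.5 px.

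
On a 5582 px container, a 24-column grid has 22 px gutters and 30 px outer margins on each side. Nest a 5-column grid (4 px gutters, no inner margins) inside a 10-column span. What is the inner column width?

Subtract both margins: 5582 − 2·30 = 5522 px.
5522 − 23·22 = 5016; ÷24 gives c = 209 px.
Span of 10: 10·209 + 9·22 = 2090 + 198 = 2288 px.
5d + 4·4 = 2288 → 5d = 2272 → d = 454.4 px.

454.4 px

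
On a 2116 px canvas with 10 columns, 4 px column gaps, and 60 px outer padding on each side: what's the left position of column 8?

Take off 120 px of margins, leaving 1996 px.
1996 − 9·4 = 1960; ÷10 gives c = 196 px.
Before column 8: the margin + 7 columns + 7 column gaps.
Offset = 60 + 7·(196 + 4) = 60 + 1400 = 1460 px.

1460 px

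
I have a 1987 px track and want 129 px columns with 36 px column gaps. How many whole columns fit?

12 columns: 12·129 + 11·36 = 1944 px ≤ 1987.
13 columns: 2109 px > 1987. So 12.

12 columns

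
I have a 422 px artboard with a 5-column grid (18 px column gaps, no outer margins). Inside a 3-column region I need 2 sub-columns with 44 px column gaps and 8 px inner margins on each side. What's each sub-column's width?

93 px

Subtracting 4 column gaps of 18 leaves 350 for 5 columns, so c = 70 px.
3-column span = 3·70 + 2·18 = 246 px.
Inner content = 246 − 2·8 = 230 px.
230 − 1·44 = 186; ÷2 gives d = 93 px.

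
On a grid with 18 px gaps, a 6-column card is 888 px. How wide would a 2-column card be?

284 px

6 columns + 5 gaps: 6c + 5·18 = 888.
6c = 888 − 90 = 798, so c = 133 px.
2 columns plus 1 gap: 266 + 18 = 284 px.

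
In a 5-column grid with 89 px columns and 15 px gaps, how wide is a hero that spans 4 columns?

Span of 4: 4·89 + 3·15 = 356 + 45 = 401 px.

401 px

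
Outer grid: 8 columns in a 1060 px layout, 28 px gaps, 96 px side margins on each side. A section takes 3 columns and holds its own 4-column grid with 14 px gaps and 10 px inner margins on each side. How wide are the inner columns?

61.5 px

Outer content = 1060 − 2·96 = 868 px.
8c + 7·28 = 868 → 8c = 672 → c = 84 px.
3-column span = 3·84 + 2·28 = 308 px.
Inner content = 308 − 2·10 = 288 px.
Subtracting 3 gaps of 14 leaves 246 for 4 columns, so d = 61.5 px.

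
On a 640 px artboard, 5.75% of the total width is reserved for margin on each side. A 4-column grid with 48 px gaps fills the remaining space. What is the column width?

Margins: 5.75% × 640 = 36.8 px each, so content = 640 − 73.6 = 566.4 px.
566.4 − 3·48 = 422.4; ÷4 gives c = 105.6 px.

105.6 px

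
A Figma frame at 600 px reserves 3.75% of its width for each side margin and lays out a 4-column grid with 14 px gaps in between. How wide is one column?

Margins: 3.75% × 600 = 22.5 px each, so content = 600 − 45 = 555 px.
4 columns + 3 gaps: 4c + 3·14 = 555.
4c = 555 − 42 = 513, so c = 128.25 px.

128.25 px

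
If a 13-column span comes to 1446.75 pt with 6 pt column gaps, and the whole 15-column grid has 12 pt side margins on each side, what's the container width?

1694.25 pt

13 columns + 12 column gaps: 13c + 12·6 = 1446.75.
13c = 1446.75 − 72 = 1374.75, so c = 105.75 pt.
Adding margins, columns and gutters: 24 + 1586.25 + 84 = 1694.25 pt.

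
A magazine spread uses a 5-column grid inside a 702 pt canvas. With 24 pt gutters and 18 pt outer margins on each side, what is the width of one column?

Inside the margins: 702 − 36 = 666 pt.
666 − 4·24 = 570; ÷5 gives c = 114 pt.

114 pt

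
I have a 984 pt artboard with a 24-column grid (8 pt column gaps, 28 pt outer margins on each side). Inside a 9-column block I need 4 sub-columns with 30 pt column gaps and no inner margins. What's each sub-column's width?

Inside the margins: 984 − 56 = 928 pt.
24 columns + 23 column gaps: 24c + 23·8 = 928.
24c = 928 − 184 = 744, so c = 31 pt.
9 columns plus 8 column gaps: 279 + 64 = 343 pt.
343 − 3·30 = 253; ÷4 gives d = 63.25 pt.

63.25 pt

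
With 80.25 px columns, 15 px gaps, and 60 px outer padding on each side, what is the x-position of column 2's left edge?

Before column 2: the margin + 1 column + 1 gap.
Offset = 60 + 1·(80.25 + 15) = 60 + 95.25 = 155.25 px.

155.25 px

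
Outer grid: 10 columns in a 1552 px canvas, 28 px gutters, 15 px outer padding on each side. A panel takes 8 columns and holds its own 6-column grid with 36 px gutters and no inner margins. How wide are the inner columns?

Outer content = 1552 − 2·15 = 1522 px.
1522 − 9·28 = 1270; ÷10 gives c = 127 px.
8-column span = 8·127 + 7·28 = 1212 px.
1212 − 5·36 = 1032; ÷6 gives d = 172 px.

172 px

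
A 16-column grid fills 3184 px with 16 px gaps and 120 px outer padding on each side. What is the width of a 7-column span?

1279 px

Take off 240 px of margins, leaving 2944 px.
16 columns + 15 gaps: 16c + 15·16 = 2944.
16c = 2944 − 240 = 2704, so c = 169 px.
Span of 7: 7·169 + 6·16 = 1183 + 96 = 1279 px.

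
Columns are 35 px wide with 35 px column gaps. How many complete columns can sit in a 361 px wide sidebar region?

5 columns

Each extra column adds 35 + 35 = 70 px.
(361 + 35) / 70 = 5.66, so 5 columns fit.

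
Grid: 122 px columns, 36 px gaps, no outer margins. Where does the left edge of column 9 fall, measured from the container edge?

No margin, so column 9 starts at 8·(column + gutter) = 8·158 = 1264 px.

1264 px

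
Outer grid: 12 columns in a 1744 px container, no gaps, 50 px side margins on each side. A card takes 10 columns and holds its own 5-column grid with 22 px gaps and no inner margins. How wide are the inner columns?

Outer content = 1744 − 2·50 = 1644 px.
1644 / 12 = 137 px per column.
10-column span = 10·137 = 1370 px.
5d + 4·22 = 1370 → 5d = 1282 → d = 256.4 px.

256.4 px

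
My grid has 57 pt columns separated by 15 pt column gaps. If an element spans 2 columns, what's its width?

Span of 2: 2·57 + 1·15 = 114 + 15 = 129 pt.

129 pt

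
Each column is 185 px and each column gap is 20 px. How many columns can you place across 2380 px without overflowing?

11 columns

Each extra column adds 185 + 20 = 205 px.
(2380 + 20) / 205 = 11.71, so 11 columns fit.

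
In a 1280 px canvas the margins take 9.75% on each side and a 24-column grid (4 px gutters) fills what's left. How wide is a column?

39.1 px

Margins: 9.75% × 1280 = 124.8 px each, so content = 1280 − 249.6 = 1030.4 px.
24 columns + 23 gutters: 24c + 23·4 = 1030.4.
24c = 1030.4 − 92 = 938.4, so c = 39.1 px.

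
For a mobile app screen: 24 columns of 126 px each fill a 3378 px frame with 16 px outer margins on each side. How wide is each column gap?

Take off 32 px of margins, leaving 3346 px.
24 columns take 24·126 = 3024 px; remaining 322 splits into 23 column gaps.
g = 322 / 23 = 14 px.

14 px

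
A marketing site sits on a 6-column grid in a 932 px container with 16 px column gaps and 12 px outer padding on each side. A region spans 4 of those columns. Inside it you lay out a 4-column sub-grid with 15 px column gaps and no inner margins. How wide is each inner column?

138.75 px

Take off 24 px of margins, leaving 908 px.
6 columns + 5 column gaps: 6c + 5·16 = 908.
6c = 908 − 80 = 828, so c = 138 px.
4-column span = 4·138 + 3·16 = 600 px.
4d + 3·15 = 600 → 4d = 555 → d = 138.75 px.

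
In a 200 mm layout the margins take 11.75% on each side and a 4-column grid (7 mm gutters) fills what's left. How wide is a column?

33 mm

200 × (1 − 2·11.75%) = 200 × 76.5% = 153 mm for the columns.
153 − 3·7 = 132; ÷4 gives c = 33 mm.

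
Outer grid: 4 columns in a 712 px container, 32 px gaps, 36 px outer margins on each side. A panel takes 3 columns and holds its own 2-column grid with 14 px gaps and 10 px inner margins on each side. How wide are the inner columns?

219 px

Inside the margins: 712 − 72 = 640 px.
4 columns + 3 gaps: 4c + 3·32 = 640.
4c = 640 − 96 = 544, so c = 136 px.
3 columns plus 2 gaps: 408 + 64 = 472 px.
Inner content = 472 − 2·10 = 452 px.
2 columns + 1 gap: 2d + 1·14 = 452.
2d = 452 − 14 = 438, so d = 219 px.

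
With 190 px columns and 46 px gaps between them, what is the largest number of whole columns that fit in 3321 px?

Each extra column adds 190 + 46 = 236 px.
(3321 + 46) / 236 = 14.27, so 14 columns fit.

14 columns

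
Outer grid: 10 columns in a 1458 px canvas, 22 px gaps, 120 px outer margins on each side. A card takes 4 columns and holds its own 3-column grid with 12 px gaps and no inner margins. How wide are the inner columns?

150 px

Outer content = 1458 − 2·120 = 1218 px.
Subtracting 9 gaps of 22 leaves 1020 for 10 columns, so c = 102 px.
4-column span = 4·102 + 3·22 = 474 px.
Subtracting 2 gaps of 12 leaves 450 for 3 columns, so d = 150 px.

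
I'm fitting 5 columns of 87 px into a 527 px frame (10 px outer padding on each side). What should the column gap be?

18 px

Subtract both margins: 527 − 2·10 = 507 px.
Columns use 435 px, leaving 72 px across 4 column gaps = 18 px each.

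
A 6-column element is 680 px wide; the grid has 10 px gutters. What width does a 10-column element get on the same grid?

680 − 5·10 = 630; ÷6 gives c = 105 px.
10 columns plus 9 gutters: 1050 + 90 = 1140 px.

1140 px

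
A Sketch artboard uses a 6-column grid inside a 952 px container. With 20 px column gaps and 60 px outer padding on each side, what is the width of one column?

122 px

Inside the margins: 952 − 120 = 832 px.
6c + 5·20 = 832 → 6c = 732 → c = 122 px.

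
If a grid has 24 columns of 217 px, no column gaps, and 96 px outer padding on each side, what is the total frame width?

Frame = 2·96 + 24·217 = 192 + 5208 = 5400 px.

5400 px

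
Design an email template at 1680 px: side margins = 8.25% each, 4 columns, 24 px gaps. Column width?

Each margin = 8.25% of 1680 = 138.6 px; content = 1680 − 2·138.6 = 1402.8 px.
4 columns + 3 gaps: 4c + 3·24 = 1402.8.
4c = 1402.8 − 72 = 1330.8, so c = 332.7 px.

332.7 px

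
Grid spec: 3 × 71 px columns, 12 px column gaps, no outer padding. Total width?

Summing: 213 + 24 = 237 px.

237 px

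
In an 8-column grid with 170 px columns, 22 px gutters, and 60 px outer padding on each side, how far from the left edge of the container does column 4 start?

Before column 4: the margin + 3 columns + 3 gutters.
Offset = 60 + 3·(170 + 22) = 60 + 576 = 636 px.

636 px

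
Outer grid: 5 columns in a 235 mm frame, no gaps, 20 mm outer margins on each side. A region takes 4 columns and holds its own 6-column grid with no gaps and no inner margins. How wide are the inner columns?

Inside the margins: 235 − 40 = 195 mm.
With no gaps, each column is 195/5 = 39 mm.
4-column span = 4·39 = 156 mm.
6d = 156 → d = 26 mm.

26 mm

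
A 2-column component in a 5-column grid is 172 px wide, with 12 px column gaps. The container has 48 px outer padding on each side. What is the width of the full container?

2 columns + 1 column gap: 2c + 1·12 = 172.
2c = 172 − 12 = 160, so c = 80 px.
Adding margins, columns and gutters: 96 + 400 + 48 = 544 px.

544 px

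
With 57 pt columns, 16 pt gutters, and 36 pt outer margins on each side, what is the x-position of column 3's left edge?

182 pt

Before column 3: the margin + 2 columns + 2 gutters.
Offset = 36 + 2·(57 + 16) = 36 + 146 = 182 pt.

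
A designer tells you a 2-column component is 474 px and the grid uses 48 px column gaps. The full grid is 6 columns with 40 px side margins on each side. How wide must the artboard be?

1598 px

Subtracting 1 column gap of 48 leaves 426 for 2 columns, so c = 213 px.
Artboard = 2·40 + 6·213 + 5·48 = 80 + 1278 + 240 = 1598 px.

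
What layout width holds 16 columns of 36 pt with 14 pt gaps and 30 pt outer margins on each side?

Adding margins, columns and gutters: 60 + 576 + 210 = 846 pt.

846 pt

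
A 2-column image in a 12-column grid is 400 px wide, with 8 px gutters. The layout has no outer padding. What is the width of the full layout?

2 columns + 1 gutter: 2c + 1·8 = 400.
2c = 400 − 8 = 392, so c = 196 px.
Summing: 2352 + 88 = 2440 px.

2440 px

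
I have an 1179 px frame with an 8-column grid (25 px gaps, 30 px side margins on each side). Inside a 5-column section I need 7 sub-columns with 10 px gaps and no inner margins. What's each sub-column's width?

Outer content = 1179 − 2·30 = 1119 px.
Subtracting 7 gaps of 25 leaves 944 for 8 columns, so c = 118 px.
5-column span = 5·118 + 4·25 = 690 px.
7 columns + 6 gaps: 7d + 6·10 = 690.
7d = 690 − 60 = 630, so d = 90 px.

90 px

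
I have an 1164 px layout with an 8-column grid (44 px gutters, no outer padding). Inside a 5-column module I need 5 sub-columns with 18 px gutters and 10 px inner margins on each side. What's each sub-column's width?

123.8 px

8c + 7·44 = 1164 → 8c = 856 → c = 107 px.
5 columns plus 4 gutters: 535 + 176 = 711 px.
Inner content = 711 − 2·10 = 691 px.
5d + 4·18 = 691 → 5d = 619 → d = 123.8 px.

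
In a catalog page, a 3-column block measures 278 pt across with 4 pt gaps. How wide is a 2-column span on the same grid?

184 pt

3 columns + 2 gaps: 3c + 2·4 = 278.
3c = 278 − 8 = 270, so c = 90 pt.
2-column span = 2·90 + 1·4 = 184 pt.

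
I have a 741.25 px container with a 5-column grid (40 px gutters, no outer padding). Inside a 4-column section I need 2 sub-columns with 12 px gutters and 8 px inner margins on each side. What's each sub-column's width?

278.5 px

5 columns + 4 gutters: 5c + 4·40 = 741.25.
5c = 741.25 − 160 = 581.25, so c = 116.25 px.
4-column span = 4·116.25 + 3·40 = 585 px.
Inner content = 585 − 2·8 = 569 px.
2 columns + 1 gutter: 2d + 1·12 = 569.
2d = 569 − 12 = 557, so d = 278.5 px.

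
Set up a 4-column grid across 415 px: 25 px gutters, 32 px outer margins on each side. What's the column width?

69 px

Content width = 415 − 2·32 = 351 px.
4 columns + 3 gutters: 4c + 3·25 = 351.
4c = 351 − 75 = 276, so c = 69 px.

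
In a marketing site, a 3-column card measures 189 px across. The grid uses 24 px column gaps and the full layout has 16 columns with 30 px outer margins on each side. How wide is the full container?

1172 px

3c + 2·24 = 189 → 3c = 141 → c = 47 px.
Total width: 2·30 + 16·47 + 15·24 = 1172 px.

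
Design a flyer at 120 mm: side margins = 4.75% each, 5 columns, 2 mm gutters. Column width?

120 × (1 − 2·4.75%) = 120 × 90.5% = 108.6 mm for the columns.
5c + 4·2 = 108.6 → 5c = 100.6 → c = 20.12 mm.

20.12 mm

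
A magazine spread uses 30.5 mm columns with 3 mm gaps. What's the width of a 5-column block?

164.5 mm

5-column span = 5·30.5 + 4·3 = 164.5 mm.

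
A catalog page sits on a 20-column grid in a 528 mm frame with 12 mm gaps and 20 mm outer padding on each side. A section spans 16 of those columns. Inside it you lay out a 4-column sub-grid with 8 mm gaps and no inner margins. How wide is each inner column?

Outer content = 528 − 2·20 = 488 mm.
Subtracting 19 gaps of 12 leaves 260 for 20 columns, so c = 13 mm.
Span of 16: 16·13 + 15·12 = 208 + 180 = 388 mm.
Subtracting 3 gaps of 8 leaves 364 for 4 columns, so d = 91 mm.

91 mm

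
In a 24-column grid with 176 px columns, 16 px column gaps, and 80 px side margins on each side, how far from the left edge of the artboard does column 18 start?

Each column+gutter stride is 192 px; 17 of them past the 80 px margin is 80 + 3264 = 3344 px.

3344 px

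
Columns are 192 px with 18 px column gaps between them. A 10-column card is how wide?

2082 px

10 columns plus 9 column gaps: 1920 + 162 = 2082 px.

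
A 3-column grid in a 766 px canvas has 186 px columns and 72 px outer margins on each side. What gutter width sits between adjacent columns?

32 px

Subtract both margins: 766 − 2·72 = 622 px.
Columns use 558 px, leaving 64 px across 2 gutters = 32 px each.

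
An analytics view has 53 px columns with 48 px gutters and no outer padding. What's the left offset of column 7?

Before column 7: 6 columns + 6 gutters.
Offset = 6·(53 + 48) = 6·101 = 606 px.

606 px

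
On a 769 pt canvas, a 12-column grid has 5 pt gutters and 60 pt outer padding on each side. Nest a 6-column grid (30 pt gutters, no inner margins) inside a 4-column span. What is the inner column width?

Inside the margins: 769 − 120 = 649 pt.
12c + 11·5 = 649 → 12c = 594 → c = 49.5 pt.
Span of 4: 4·49.5 + 3·5 = 198 + 15 = 213 pt.
6d + 5·30 = 213 → 6d = 63 → d = 10.5 pt.

10.5 pt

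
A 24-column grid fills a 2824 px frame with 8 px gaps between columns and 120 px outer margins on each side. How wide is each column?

Subtract both margins: 2824 − 2·120 = 2584 px.
24c + 23·8 = 2584 → 24c = 2400 → c = 100 px.

100 px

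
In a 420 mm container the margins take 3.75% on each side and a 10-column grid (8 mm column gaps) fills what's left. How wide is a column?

420 × (1 − 2·3.75%) = 420 × 92.5% = 388.5 mm for the columns.
388.5 − 9·8 = 316.5; ÷10 gives c = 31.65 mm.

31.65 mm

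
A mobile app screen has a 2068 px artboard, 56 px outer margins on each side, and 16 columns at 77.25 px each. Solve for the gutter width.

48 px

Subtract both margins: 2068 − 2·56 = 1956 px.
16·77.25 + 15g = 1956 → 15g = 720 → g = 48 px.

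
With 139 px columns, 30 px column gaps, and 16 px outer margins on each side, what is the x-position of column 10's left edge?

Each column+gutter stride is 169 px; 9 of them past the 16 px margin is 16 + 1521 = 1537 px.

1537 px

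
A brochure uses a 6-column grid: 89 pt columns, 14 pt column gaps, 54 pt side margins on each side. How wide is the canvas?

Adding margins, columns and gutters: 108 + 534 + 70 = 712 pt.

712 pt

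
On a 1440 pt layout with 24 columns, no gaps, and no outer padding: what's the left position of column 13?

1440 / 24 = 60 pt per column.
Each column+gutter stride is 60 pt; with no margin, 12 of them is 720 pt.

720 pt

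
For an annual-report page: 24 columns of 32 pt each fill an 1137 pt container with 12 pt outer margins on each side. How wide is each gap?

15 pt

Inside the margins: 1137 − 24 = 1113 pt.
24 columns take 24·32 = 768 pt; remaining 345 splits into 23 gaps.
g = 345 / 23 = 15 pt.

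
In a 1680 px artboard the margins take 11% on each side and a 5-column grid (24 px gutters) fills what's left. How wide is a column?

Each margin = 11% of 1680 = 184.8 px; content = 1680 − 2·184.8 = 1310.4 px.
5c + 4·24 = 1310.4 → 5c = 1214.4 → c = 242.88 px.

242.88 px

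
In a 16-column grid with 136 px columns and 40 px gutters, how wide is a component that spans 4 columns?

4 columns plus 3 gutters: 544 + 120 = 664 px.

664 px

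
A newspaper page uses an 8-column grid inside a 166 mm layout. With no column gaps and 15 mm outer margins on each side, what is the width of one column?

Content width = 166 − 2·15 = 136 mm.
With no column gaps, each column is 136/8 = 17 mm.

17 mm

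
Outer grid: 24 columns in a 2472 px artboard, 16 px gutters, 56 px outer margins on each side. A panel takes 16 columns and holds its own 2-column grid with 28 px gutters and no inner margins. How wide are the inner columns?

770 px

Take off 112 px of margins, leaving 2360 px.
24c + 23·16 = 2360 → 24c = 1992 → c = 83 px.
16-column span = 16·83 + 15·16 = 1568 px.
1568 − 1·28 = 1540; ÷2 gives d = 770 px.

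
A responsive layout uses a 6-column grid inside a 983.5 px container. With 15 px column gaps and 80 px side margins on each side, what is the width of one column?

124.75 px

Take off 160 px of margins, leaving 823.5 px.
Subtracting 5 column gaps of 15 leaves 748.5 for 6 columns, so c = 124.75 px.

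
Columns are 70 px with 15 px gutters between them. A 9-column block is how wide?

Span of 9: 9·70 + 8·15 = 630 + 120 = 750 px.

750 px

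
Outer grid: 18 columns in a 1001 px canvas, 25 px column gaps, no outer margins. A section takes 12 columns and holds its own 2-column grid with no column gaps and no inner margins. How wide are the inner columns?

18c + 17·25 = 1001 → 18c = 576 → c = 32 px.
Span of 12: 12·32 + 11·25 = 384 + 275 = 659 px.
With no column gaps, each column is 659/2 = 329.5 px.

329.5 px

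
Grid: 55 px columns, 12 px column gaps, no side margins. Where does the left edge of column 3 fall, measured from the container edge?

134 px

Each column+gutter stride is 67 px; with no margin, 2 of them is 134 px.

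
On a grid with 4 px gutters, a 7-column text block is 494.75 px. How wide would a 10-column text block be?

7c + 6·4 = 494.75 → 7c = 470.75 → c = 67.25 px.
Span of 10: 10·67.25 + 9·4 = 672.5 + 36 = 708.5 px.

708.5 px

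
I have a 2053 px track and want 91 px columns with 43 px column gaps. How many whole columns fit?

15 columns

k columns need k·91 + (k−1)·43 = k·134 − 43.
k·134 − 43 ≤ 2053 → k ≤ 2096 / 134 ≈ 15.64, so k = 15.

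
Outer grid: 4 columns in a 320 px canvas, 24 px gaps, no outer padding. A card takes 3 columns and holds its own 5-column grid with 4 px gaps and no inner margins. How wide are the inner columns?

320 − 3·24 = 248; ÷4 gives c = 62 px.
Span of 3: 3·62 + 2·24 = 186 + 48 = 234 px.
Subtracting 4 gaps of 4 leaves 218 for 5 columns, so d = 43.6 px.

43.6 px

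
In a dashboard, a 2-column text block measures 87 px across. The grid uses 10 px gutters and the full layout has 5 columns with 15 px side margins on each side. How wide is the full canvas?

262.5 px

2 columns + 1 gutter: 2c + 1·10 = 87.
2c = 87 − 10 = 77, so c = 38.5 px.
Adding margins, columns and gutters: 30 + 192.5 + 40 = 262.5 px.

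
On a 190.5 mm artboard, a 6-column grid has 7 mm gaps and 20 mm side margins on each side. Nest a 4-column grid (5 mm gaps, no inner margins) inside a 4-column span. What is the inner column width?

Subtract both margins: 190.5 − 2·20 = 150.5 mm.
6 columns + 5 gaps: 6c + 5·7 = 150.5.
6c = 150.5 − 35 = 115.5, so c = 19.25 mm.
4-column span = 4·19.25 + 3·7 = 98 mm.
Subtracting 3 gaps of 5 leaves 83 for 4 columns, so d = 20.75 mm.

20.75 mm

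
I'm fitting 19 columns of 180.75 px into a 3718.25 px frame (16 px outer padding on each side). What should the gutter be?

14 px

Inside the margins: 3718.25 − 32 = 3686.25 px.
19·180.75 + 18g = 3686.25 → 18g = 252 → g = 14 px.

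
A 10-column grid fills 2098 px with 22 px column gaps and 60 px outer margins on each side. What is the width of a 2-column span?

Subtract both margins: 2098 − 2·60 = 1978 px.
10 columns + 9 column gaps: 10c + 9·22 = 1978.
10c = 1978 − 198 = 1780, so c = 178 px.
2-column span = 2·178 + 1·22 = 378 px.

378 px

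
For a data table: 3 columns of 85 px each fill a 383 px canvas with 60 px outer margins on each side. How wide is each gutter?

Inside the margins: 383 − 120 = 263 px.
Columns use 255 px, leaving 8 px across 2 gutters = 4 px each.

4 px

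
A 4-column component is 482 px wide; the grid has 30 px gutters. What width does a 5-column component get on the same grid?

4 columns + 3 gutters: 4c + 3·30 = 482.
4c = 482 − 90 = 392, so c = 98 px.
5-column span = 5·98 + 4·30 = 610 px.

610 px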